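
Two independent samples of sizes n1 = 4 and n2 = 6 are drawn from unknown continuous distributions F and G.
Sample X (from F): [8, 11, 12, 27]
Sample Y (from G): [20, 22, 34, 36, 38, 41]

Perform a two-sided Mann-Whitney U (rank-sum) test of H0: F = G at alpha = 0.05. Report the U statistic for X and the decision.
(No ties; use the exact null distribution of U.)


Step 1: Combine and sort all 10 observations; assign midranks.
sorted (value, group): (8,X), (11,X), (12,X), (20,Y), (22,Y), (27,X), (34,Y), (36,Y), (38,Y), (41,Y)
ranks: 8->1, 11->2, 12->3, 20->4, 22->5, 27->6, 34->7, 36->8, 38->9, 41->10
Step 2: Rank sum for X: R1 = 1 + 2 + 3 + 6 = 12.
Step 3: U_X = R1 - n1(n1+1)/2 = 12 - 4*5/2 = 12 - 10 = 2.
       U_Y = n1*n2 - U_X = 24 - 2 = 22.
Step 4: No ties, so the exact null distribution of U (based on enumerating the C(10,4) = 210 equally likely rank assignments) gives the two-sided p-value.
Step 5: p-value = 0.038095; compare to alpha = 0.05. reject H0.

U_X = 2, p = 0.038095, reject H0 at alpha = 0.05.


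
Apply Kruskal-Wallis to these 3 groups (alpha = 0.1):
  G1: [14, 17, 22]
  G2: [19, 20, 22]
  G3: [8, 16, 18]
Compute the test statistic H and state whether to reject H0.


Step 1: Combine all N = 9 observations and assign midranks.
sorted (value, group, rank): (8,G3,1), (14,G1,2), (16,G3,3), (17,G1,4), (18,G3,5), (19,G2,6), (20,G2,7), (22,G1,8.5), (22,G2,8.5)
Step 2: Sum ranks within each group.
R_1 = 14.5 (n_1 = 3)
R_2 = 21.5 (n_2 = 3)
R_3 = 9 (n_3 = 3)
Step 3: H = 12/(N(N+1)) * sum(R_i^2/n_i) - 3(N+1)
     = 12/(9*10) * (14.5^2/3 + 21.5^2/3 + 9^2/3) - 3*10
     = 0.133333 * 251.167 - 30
     = 3.488889.
Step 4: Ties present; correction factor C = 1 - 6/(9^3 - 9) = 0.991667. Corrected H = 3.488889 / 0.991667 = 3.518207.
Step 5: Under H0, H ~ chi^2(2); p-value = 0.172199.
Step 6: alpha = 0.1. fail to reject H0.

H = 3.5182, df = 2, p = 0.172199, fail to reject H0.


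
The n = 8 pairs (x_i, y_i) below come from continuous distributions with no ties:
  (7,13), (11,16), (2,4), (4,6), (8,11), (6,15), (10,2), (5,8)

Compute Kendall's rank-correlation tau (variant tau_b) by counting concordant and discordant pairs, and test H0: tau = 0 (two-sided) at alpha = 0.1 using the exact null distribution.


Step 1: Enumerate the 28 unordered pairs (i,j) with i<j and classify each by sign(x_j-x_i) * sign(y_j-y_i).
  (1,2):dx=+4,dy=+3->C; (1,3):dx=-5,dy=-9->C; (1,4):dx=-3,dy=-7->C; (1,5):dx=+1,dy=-2->D
  (1,6):dx=-1,dy=+2->D; (1,7):dx=+3,dy=-11->D; (1,8):dx=-2,dy=-5->C; (2,3):dx=-9,dy=-12->C
  (2,4):dx=-7,dy=-10->C; (2,5):dx=-3,dy=-5->C; (2,6):dx=-5,dy=-1->C; (2,7):dx=-1,dy=-14->C
  (2,8):dx=-6,dy=-8->C; (3,4):dx=+2,dy=+2->C; (3,5):dx=+6,dy=+7->C; (3,6):dx=+4,dy=+11->C
  (3,7):dx=+8,dy=-2->D; (3,8):dx=+3,dy=+4->C; (4,5):dx=+4,dy=+5->C; (4,6):dx=+2,dy=+9->C
  (4,7):dx=+6,dy=-4->D; (4,8):dx=+1,dy=+2->C; (5,6):dx=-2,dy=+4->D; (5,7):dx=+2,dy=-9->D
  (5,8):dx=-3,dy=-3->C; (6,7):dx=+4,dy=-13->D; (6,8):dx=-1,dy=-7->C; (7,8):dx=-5,dy=+6->D
Step 2: C = 19, D = 9, total pairs = 28.
Step 3: tau = (C - D)/(n(n-1)/2) = (19 - 9)/28 = 0.357143.
Step 4: Exact two-sided p-value (enumerate n! = 40320 permutations of y under H0): p = 0.275099.
Step 5: alpha = 0.1. fail to reject H0.

tau_b = 0.3571 (C=19, D=9), p = 0.275099, fail to reject H0.


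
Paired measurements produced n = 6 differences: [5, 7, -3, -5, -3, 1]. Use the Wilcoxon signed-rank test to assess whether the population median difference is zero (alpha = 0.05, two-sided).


Step 1: Drop any zero differences (none here) and take |d_i|.
|d| = [5, 7, 3, 5, 3, 1]
Step 2: Midrank |d_i| (ties get averaged ranks).
ranks: |5|->4.5, |7|->6, |3|->2.5, |5|->4.5, |3|->2.5, |1|->1
Step 3: Attach original signs; sum ranks with positive sign and with negative sign.
W+ = 4.5 + 6 + 1 = 11.5
W- = 2.5 + 4.5 + 2.5 = 9.5
(Check: W+ + W- = 21 should equal n(n+1)/2 = 21.)
Step 4: Test statistic W = min(W+, W-) = 9.5.
Step 5: Ties in |d|, so use the tie-corrected normal approximation.
        E[W] = n(n+1)/4 = 6*7/4 = 10.5.
        Tie groups: |d|=3 (t=2), |d|=5 (t=2); sum(t^3 - t) = 12.
        Var[W] = n(n+1)(2n+1)/24 - sum(t^3-t)/48 = 546/24 - 12/48 = 22.5.
        z = (W - E[W]) / sqrt(Var[W]) = (9.5 - 10.5) / 4.7434 = -0.2108.
        Two-sided p = 2*Phi(z) = 0.833029.
Step 6: alpha = 0.05. fail to reject H0.

W+ = 11.5, W- = 9.5, W = min = 9.5, p = 0.833029, fail to reject H0.


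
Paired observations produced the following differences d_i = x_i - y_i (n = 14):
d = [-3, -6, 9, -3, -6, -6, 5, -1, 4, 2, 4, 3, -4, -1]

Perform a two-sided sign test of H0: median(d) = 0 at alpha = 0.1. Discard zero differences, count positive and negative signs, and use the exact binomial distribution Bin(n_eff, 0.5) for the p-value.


Step 1: Discard zero differences. Original n = 14; n_eff = number of nonzero differences = 14.
Nonzero differences (with sign): -3, -6, +9, -3, -6, -6, +5, -1, +4, +2, +4, +3, -4, -1
Step 2: Count signs: positive = 6, negative = 8.
Step 3: Under H0: P(positive) = 0.5, so the number of positives S ~ Bin(14, 0.5).
Step 4: Two-sided exact p-value = sum of Bin(14,0.5) probabilities at or below the observed probability = 0.790527.
Step 5: alpha = 0.1. fail to reject H0.

n_eff = 14, pos = 6, neg = 8, p = 0.790527, fail to reject H0.


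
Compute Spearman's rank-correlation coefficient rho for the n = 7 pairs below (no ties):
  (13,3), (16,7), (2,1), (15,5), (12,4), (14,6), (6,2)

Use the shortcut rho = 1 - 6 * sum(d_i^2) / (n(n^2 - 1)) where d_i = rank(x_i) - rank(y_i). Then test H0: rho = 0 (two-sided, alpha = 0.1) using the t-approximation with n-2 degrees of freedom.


Step 1: Rank x and y separately (midranks; no ties here).
rank(x): 13->4, 16->7, 2->1, 15->6, 12->3, 14->5, 6->2
rank(y): 3->3, 7->7, 1->1, 5->5, 4->4, 6->6, 2->2
Step 2: d_i = R_x(i) - R_y(i); compute d_i^2.
  (4-3)^2=1, (7-7)^2=0, (1-1)^2=0, (6-5)^2=1, (3-4)^2=1, (5-6)^2=1, (2-2)^2=0
sum(d^2) = 4.
Step 3: rho = 1 - 6*4 / (7*(7^2 - 1)) = 1 - 24/336 = 0.928571.
Step 4: Under H0, t = rho * sqrt((n-2)/(1-rho^2)) = 5.5943 ~ t(5).
Step 5: Two-sided p-value from the t-distribution with 5 df = 0.002519.
Step 6: alpha = 0.1. reject H0.

rho = 0.9286, p = 0.002519, reject H0 at alpha = 0.1.


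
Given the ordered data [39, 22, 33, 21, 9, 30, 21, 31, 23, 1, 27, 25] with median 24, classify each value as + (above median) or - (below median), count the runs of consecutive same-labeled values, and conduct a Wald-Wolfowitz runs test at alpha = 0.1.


Step 1: Compute median = 24; label A = above, B = below.
Labels in order: ABABBABABBAA  (n_A = 6, n_B = 6)
Step 2: Count runs R = 9.
Step 3: Under H0 (random ordering), E[R] = 2*n_A*n_B/(n_A+n_B) + 1 = 2*6*6/12 + 1 = 7.0000.
        Var[R] = 2*n_A*n_B*(2*n_A*n_B - n_A - n_B) / ((n_A+n_B)^2 * (n_A+n_B-1)) = 4320/1584 = 2.7273.
        SD[R] = 1.6514.
Step 4: Continuity-corrected z = (R - 0.5 - E[R]) / SD[R] = (9 - 0.5 - 7.0000) / 1.6514 = 0.9083.
Step 5: Two-sided p-value via normal approximation = 2*(1 - Phi(|z|)) = 0.363722.
Step 6: alpha = 0.1. fail to reject H0.

R = 9, z = 0.9083, p = 0.363722, fail to reject H0.


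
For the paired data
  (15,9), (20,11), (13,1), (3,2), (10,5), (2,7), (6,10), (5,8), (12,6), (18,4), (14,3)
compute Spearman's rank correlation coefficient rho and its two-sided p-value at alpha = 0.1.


Step 1: Rank x and y separately (midranks; no ties here).
rank(x): 15->9, 20->11, 13->7, 3->2, 10->5, 2->1, 6->4, 5->3, 12->6, 18->10, 14->8
rank(y): 9->9, 11->11, 1->1, 2->2, 5->5, 7->7, 10->10, 8->8, 6->6, 4->4, 3->3
Step 2: d_i = R_x(i) - R_y(i); compute d_i^2.
  (9-9)^2=0, (11-11)^2=0, (7-1)^2=36, (2-2)^2=0, (5-5)^2=0, (1-7)^2=36, (4-10)^2=36, (3-8)^2=25, (6-6)^2=0, (10-4)^2=36, (8-3)^2=25
sum(d^2) = 194.
Step 3: rho = 1 - 6*194 / (11*(11^2 - 1)) = 1 - 1164/1320 = 0.118182.
Step 4: Under H0, t = rho * sqrt((n-2)/(1-rho^2)) = 0.3570 ~ t(9).
Step 5: Two-sided p-value from the t-distribution with 9 df = 0.729285.
Step 6: alpha = 0.1. fail to reject H0.

rho = 0.1182, p = 0.729285, fail to reject H0 at alpha = 0.1.


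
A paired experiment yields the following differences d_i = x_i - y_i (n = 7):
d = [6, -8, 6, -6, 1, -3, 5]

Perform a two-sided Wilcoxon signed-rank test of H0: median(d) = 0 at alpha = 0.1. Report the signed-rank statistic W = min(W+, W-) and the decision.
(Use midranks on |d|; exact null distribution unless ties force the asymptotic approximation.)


Step 1: Drop any zero differences (none here) and take |d_i|.
|d| = [6, 8, 6, 6, 1, 3, 5]
Step 2: Midrank |d_i| (ties get averaged ranks).
ranks: |6|->5, |8|->7, |6|->5, |6|->5, |1|->1, |3|->2, |5|->3
Step 3: Attach original signs; sum ranks with positive sign and with negative sign.
W+ = 5 + 5 + 1 + 3 = 14
W- = 7 + 5 + 2 = 14
(Check: W+ + W- = 28 should equal n(n+1)/2 = 28.)
Step 4: Test statistic W = min(W+, W-) = 14.
Step 5: Ties in |d|, so use the tie-corrected normal approximation.
        E[W] = n(n+1)/4 = 7*8/4 = 14.
        Tie groups: |d|=6 (t=3); sum(t^3 - t) = 24.
        Var[W] = n(n+1)(2n+1)/24 - sum(t^3-t)/48 = 840/24 - 24/48 = 34.5.
        z = (W - E[W]) / sqrt(Var[W]) = (14 - 14) / 5.8737 = 0.0000.
        Two-sided p = 2*Phi(z) = 1.000000.
Step 6: alpha = 0.1. fail to reject H0.

W+ = 14, W- = 14, W = min = 14, p = 1.000000, fail to reject H0.


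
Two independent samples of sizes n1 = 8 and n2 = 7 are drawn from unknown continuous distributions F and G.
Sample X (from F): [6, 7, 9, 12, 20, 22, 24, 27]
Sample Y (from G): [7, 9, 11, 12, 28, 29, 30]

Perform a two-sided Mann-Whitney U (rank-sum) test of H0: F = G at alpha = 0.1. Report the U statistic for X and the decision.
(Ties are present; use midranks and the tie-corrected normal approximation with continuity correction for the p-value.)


Step 1: Combine and sort all 15 observations; assign midranks.
sorted (value, group): (6,X), (7,X), (7,Y), (9,X), (9,Y), (11,Y), (12,X), (12,Y), (20,X), (22,X), (24,X), (27,X), (28,Y), (29,Y), (30,Y)
ranks: 6->1, 7->2.5, 7->2.5, 9->4.5, 9->4.5, 11->6, 12->7.5, 12->7.5, 20->9, 22->10, 24->11, 27->12, 28->13, 29->14, 30->15
Step 2: Rank sum for X: R1 = 1 + 2.5 + 4.5 + 7.5 + 9 + 10 + 11 + 12 = 57.5.
Step 3: U_X = R1 - n1(n1+1)/2 = 57.5 - 8*9/2 = 57.5 - 36 = 21.5.
       U_Y = n1*n2 - U_X = 56 - 21.5 = 34.5.
Step 4: Ties are present, so use the tie-corrected normal approximation (with continuity correction) for the p-value.
Step 5: p-value = 0.486283; compare to alpha = 0.1. fail to reject H0.

U_X = 21.5, p = 0.486283, fail to reject H0 at alpha = 0.1.


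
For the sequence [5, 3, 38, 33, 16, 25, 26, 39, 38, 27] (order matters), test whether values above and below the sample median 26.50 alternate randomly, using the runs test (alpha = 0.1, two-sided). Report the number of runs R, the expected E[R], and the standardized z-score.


Step 1: Compute median = 26.50; label A = above, B = below.
Labels in order: BBAABBBAAA  (n_A = 5, n_B = 5)
Step 2: Count runs R = 4.
Step 3: Under H0 (random ordering), E[R] = 2*n_A*n_B/(n_A+n_B) + 1 = 2*5*5/10 + 1 = 6.0000.
        Var[R] = 2*n_A*n_B*(2*n_A*n_B - n_A - n_B) / ((n_A+n_B)^2 * (n_A+n_B-1)) = 2000/900 = 2.2222.
        SD[R] = 1.4907.
Step 4: Continuity-corrected z = (R + 0.5 - E[R]) / SD[R] = (4 + 0.5 - 6.0000) / 1.4907 = -1.0062.
Step 5: Two-sided p-value via normal approximation = 2*(1 - Phi(|z|)) = 0.314305.
Step 6: alpha = 0.1. fail to reject H0.

R = 4, z = -1.0062, p = 0.314305, fail to reject H0.


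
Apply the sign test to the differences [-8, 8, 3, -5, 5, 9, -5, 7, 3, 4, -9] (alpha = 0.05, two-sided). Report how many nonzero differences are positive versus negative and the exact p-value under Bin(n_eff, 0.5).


Step 1: Discard zero differences. Original n = 11; n_eff = number of nonzero differences = 11.
Nonzero differences (with sign): -8, +8, +3, -5, +5, +9, -5, +7, +3, +4, -9
Step 2: Count signs: positive = 7, negative = 4.
Step 3: Under H0: P(positive) = 0.5, so the number of positives S ~ Bin(11, 0.5).
Step 4: Two-sided exact p-value = sum of Bin(11,0.5) probabilities at or below the observed probability = 0.548828.
Step 5: alpha = 0.05. fail to reject H0.

n_eff = 11, pos = 7, neg = 4, p = 0.548828, fail to reject H0.


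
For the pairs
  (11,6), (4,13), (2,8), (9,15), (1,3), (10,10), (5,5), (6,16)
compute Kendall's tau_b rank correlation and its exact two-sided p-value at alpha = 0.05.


Step 1: Enumerate the 28 unordered pairs (i,j) with i<j and classify each by sign(x_j-x_i) * sign(y_j-y_i).
  (1,2):dx=-7,dy=+7->D; (1,3):dx=-9,dy=+2->D; (1,4):dx=-2,dy=+9->D; (1,5):dx=-10,dy=-3->C
  (1,6):dx=-1,dy=+4->D; (1,7):dx=-6,dy=-1->C; (1,8):dx=-5,dy=+10->D; (2,3):dx=-2,dy=-5->C
  (2,4):dx=+5,dy=+2->C; (2,5):dx=-3,dy=-10->C; (2,6):dx=+6,dy=-3->D; (2,7):dx=+1,dy=-8->D
  (2,8):dx=+2,dy=+3->C; (3,4):dx=+7,dy=+7->C; (3,5):dx=-1,dy=-5->C; (3,6):dx=+8,dy=+2->C
  (3,7):dx=+3,dy=-3->D; (3,8):dx=+4,dy=+8->C; (4,5):dx=-8,dy=-12->C; (4,6):dx=+1,dy=-5->D
  (4,7):dx=-4,dy=-10->C; (4,8):dx=-3,dy=+1->D; (5,6):dx=+9,dy=+7->C; (5,7):dx=+4,dy=+2->C
  (5,8):dx=+5,dy=+13->C; (6,7):dx=-5,dy=-5->C; (6,8):dx=-4,dy=+6->D; (7,8):dx=+1,dy=+11->C
Step 2: C = 17, D = 11, total pairs = 28.
Step 3: tau = (C - D)/(n(n-1)/2) = (17 - 11)/28 = 0.214286.
Step 4: Exact two-sided p-value (enumerate n! = 40320 permutations of y under H0): p = 0.548413.
Step 5: alpha = 0.05. fail to reject H0.

tau_b = 0.2143 (C=17, D=11), p = 0.548413, fail to reject H0.


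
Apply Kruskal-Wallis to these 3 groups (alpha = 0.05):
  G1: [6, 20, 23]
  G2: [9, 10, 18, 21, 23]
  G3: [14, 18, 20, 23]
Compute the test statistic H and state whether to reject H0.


Step 1: Combine all N = 12 observations and assign midranks.
sorted (value, group, rank): (6,G1,1), (9,G2,2), (10,G2,3), (14,G3,4), (18,G2,5.5), (18,G3,5.5), (20,G1,7.5), (20,G3,7.5), (21,G2,9), (23,G1,11), (23,G2,11), (23,G3,11)
Step 2: Sum ranks within each group.
R_1 = 19.5 (n_1 = 3)
R_2 = 30.5 (n_2 = 5)
R_3 = 28 (n_3 = 4)
Step 3: H = 12/(N(N+1)) * sum(R_i^2/n_i) - 3(N+1)
     = 12/(12*13) * (19.5^2/3 + 30.5^2/5 + 28^2/4) - 3*13
     = 0.076923 * 508.8 - 39
     = 0.138462.
Step 4: Ties present; correction factor C = 1 - 36/(12^3 - 12) = 0.979021. Corrected H = 0.138462 / 0.979021 = 0.141429.
Step 5: Under H0, H ~ chi^2(2); p-value = 0.931728.
Step 6: alpha = 0.05. fail to reject H0.

H = 0.1414, df = 2, p = 0.931728, fail to reject H0.


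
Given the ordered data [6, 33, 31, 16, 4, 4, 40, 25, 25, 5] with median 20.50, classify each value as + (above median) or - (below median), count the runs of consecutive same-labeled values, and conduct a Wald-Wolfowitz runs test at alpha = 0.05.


Step 1: Compute median = 20.50; label A = above, B = below.
Labels in order: BAABBBAAAB  (n_A = 5, n_B = 5)
Step 2: Count runs R = 5.
Step 3: Under H0 (random ordering), E[R] = 2*n_A*n_B/(n_A+n_B) + 1 = 2*5*5/10 + 1 = 6.0000.
        Var[R] = 2*n_A*n_B*(2*n_A*n_B - n_A - n_B) / ((n_A+n_B)^2 * (n_A+n_B-1)) = 2000/900 = 2.2222.
        SD[R] = 1.4907.
Step 4: Continuity-corrected z = (R + 0.5 - E[R]) / SD[R] = (5 + 0.5 - 6.0000) / 1.4907 = -0.3354.
Step 5: Two-sided p-value via normal approximation = 2*(1 - Phi(|z|)) = 0.737316.
Step 6: alpha = 0.05. fail to reject H0.

R = 5, z = -0.3354, p = 0.737316, fail to reject H0.


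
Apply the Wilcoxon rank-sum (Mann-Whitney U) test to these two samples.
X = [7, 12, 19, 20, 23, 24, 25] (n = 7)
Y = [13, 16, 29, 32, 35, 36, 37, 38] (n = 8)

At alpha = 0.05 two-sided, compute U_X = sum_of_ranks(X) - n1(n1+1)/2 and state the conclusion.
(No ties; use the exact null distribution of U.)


Step 1: Combine and sort all 15 observations; assign midranks.
sorted (value, group): (7,X), (12,X), (13,Y), (16,Y), (19,X), (20,X), (23,X), (24,X), (25,X), (29,Y), (32,Y), (35,Y), (36,Y), (37,Y), (38,Y)
ranks: 7->1, 12->2, 13->3, 16->4, 19->5, 20->6, 23->7, 24->8, 25->9, 29->10, 32->11, 35->12, 36->13, 37->14, 38->15
Step 2: Rank sum for X: R1 = 1 + 2 + 5 + 6 + 7 + 8 + 9 = 38.
Step 3: U_X = R1 - n1(n1+1)/2 = 38 - 7*8/2 = 38 - 28 = 10.
       U_Y = n1*n2 - U_X = 56 - 10 = 46.
Step 4: No ties, so the exact null distribution of U (based on enumerating the C(15,7) = 6435 equally likely rank assignments) gives the two-sided p-value.
Step 5: p-value = 0.040093; compare to alpha = 0.05. reject H0.

U_X = 10, p = 0.040093, reject H0 at alpha = 0.05.


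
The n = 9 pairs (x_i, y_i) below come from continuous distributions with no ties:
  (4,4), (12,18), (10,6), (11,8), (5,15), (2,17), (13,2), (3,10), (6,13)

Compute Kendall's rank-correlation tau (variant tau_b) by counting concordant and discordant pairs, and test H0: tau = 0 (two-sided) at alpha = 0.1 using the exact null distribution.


Step 1: Enumerate the 36 unordered pairs (i,j) with i<j and classify each by sign(x_j-x_i) * sign(y_j-y_i).
  (1,2):dx=+8,dy=+14->C; (1,3):dx=+6,dy=+2->C; (1,4):dx=+7,dy=+4->C; (1,5):dx=+1,dy=+11->C
  (1,6):dx=-2,dy=+13->D; (1,7):dx=+9,dy=-2->D; (1,8):dx=-1,dy=+6->D; (1,9):dx=+2,dy=+9->C
  (2,3):dx=-2,dy=-12->C; (2,4):dx=-1,dy=-10->C; (2,5):dx=-7,dy=-3->C; (2,6):dx=-10,dy=-1->C
  (2,7):dx=+1,dy=-16->D; (2,8):dx=-9,dy=-8->C; (2,9):dx=-6,dy=-5->C; (3,4):dx=+1,dy=+2->C
  (3,5):dx=-5,dy=+9->D; (3,6):dx=-8,dy=+11->D; (3,7):dx=+3,dy=-4->D; (3,8):dx=-7,dy=+4->D
  (3,9):dx=-4,dy=+7->D; (4,5):dx=-6,dy=+7->D; (4,6):dx=-9,dy=+9->D; (4,7):dx=+2,dy=-6->D
  (4,8):dx=-8,dy=+2->D; (4,9):dx=-5,dy=+5->D; (5,6):dx=-3,dy=+2->D; (5,7):dx=+8,dy=-13->D
  (5,8):dx=-2,dy=-5->C; (5,9):dx=+1,dy=-2->D; (6,7):dx=+11,dy=-15->D; (6,8):dx=+1,dy=-7->D
  (6,9):dx=+4,dy=-4->D; (7,8):dx=-10,dy=+8->D; (7,9):dx=-7,dy=+11->D; (8,9):dx=+3,dy=+3->C
Step 2: C = 14, D = 22, total pairs = 36.
Step 3: tau = (C - D)/(n(n-1)/2) = (14 - 22)/36 = -0.222222.
Step 4: Exact two-sided p-value (enumerate n! = 362880 permutations of y under H0): p = 0.476709.
Step 5: alpha = 0.1. fail to reject H0.

tau_b = -0.2222 (C=14, D=22), p = 0.476709, fail to reject H0.


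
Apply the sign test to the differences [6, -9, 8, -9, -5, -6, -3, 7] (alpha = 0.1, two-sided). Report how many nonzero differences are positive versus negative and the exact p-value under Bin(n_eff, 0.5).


Step 1: Discard zero differences. Original n = 8; n_eff = number of nonzero differences = 8.
Nonzero differences (with sign): +6, -9, +8, -9, -5, -6, -3, +7
Step 2: Count signs: positive = 3, negative = 5.
Step 3: Under H0: P(positive) = 0.5, so the number of positives S ~ Bin(8, 0.5).
Step 4: Two-sided exact p-value = sum of Bin(8,0.5) probabilities at or below the observed probability = 0.726562.
Step 5: alpha = 0.1. fail to reject H0.

n_eff = 8, pos = 3, neg = 5, p = 0.726562, fail to reject H0.


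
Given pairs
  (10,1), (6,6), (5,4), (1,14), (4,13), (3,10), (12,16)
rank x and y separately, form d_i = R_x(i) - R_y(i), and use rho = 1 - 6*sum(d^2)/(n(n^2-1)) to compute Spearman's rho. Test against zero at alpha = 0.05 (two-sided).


Step 1: Rank x and y separately (midranks; no ties here).
rank(x): 10->6, 6->5, 5->4, 1->1, 4->3, 3->2, 12->7
rank(y): 1->1, 6->3, 4->2, 14->6, 13->5, 10->4, 16->7
Step 2: d_i = R_x(i) - R_y(i); compute d_i^2.
  (6-1)^2=25, (5-3)^2=4, (4-2)^2=4, (1-6)^2=25, (3-5)^2=4, (2-4)^2=4, (7-7)^2=0
sum(d^2) = 66.
Step 3: rho = 1 - 6*66 / (7*(7^2 - 1)) = 1 - 396/336 = -0.178571.
Step 4: Under H0, t = rho * sqrt((n-2)/(1-rho^2)) = -0.4058 ~ t(5).
Step 5: Two-sided p-value from the t-distribution with 5 df = 0.701658.
Step 6: alpha = 0.05. fail to reject H0.

rho = -0.1786, p = 0.701658, fail to reject H0 at alpha = 0.05.


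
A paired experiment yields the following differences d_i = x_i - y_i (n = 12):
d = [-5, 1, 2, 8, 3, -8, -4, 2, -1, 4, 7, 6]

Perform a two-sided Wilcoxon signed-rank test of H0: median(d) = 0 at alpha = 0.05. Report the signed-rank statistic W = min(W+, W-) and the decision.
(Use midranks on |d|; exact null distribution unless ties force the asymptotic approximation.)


Step 1: Drop any zero differences (none here) and take |d_i|.
|d| = [5, 1, 2, 8, 3, 8, 4, 2, 1, 4, 7, 6]
Step 2: Midrank |d_i| (ties get averaged ranks).
ranks: |5|->8, |1|->1.5, |2|->3.5, |8|->11.5, |3|->5, |8|->11.5, |4|->6.5, |2|->3.5, |1|->1.5, |4|->6.5, |7|->10, |6|->9
Step 3: Attach original signs; sum ranks with positive sign and with negative sign.
W+ = 1.5 + 3.5 + 11.5 + 5 + 3.5 + 6.5 + 10 + 9 = 50.5
W- = 8 + 11.5 + 6.5 + 1.5 = 27.5
(Check: W+ + W- = 78 should equal n(n+1)/2 = 78.)
Step 4: Test statistic W = min(W+, W-) = 27.5.
Step 5: Ties in |d|, so use the tie-corrected normal approximation.
        E[W] = n(n+1)/4 = 12*13/4 = 39.
        Tie groups: |d|=1 (t=2), |d|=2 (t=2), |d|=4 (t=2), |d|=8 (t=2); sum(t^3 - t) = 24.
        Var[W] = n(n+1)(2n+1)/24 - sum(t^3-t)/48 = 3900/24 - 24/48 = 162.
        z = (W - E[W]) / sqrt(Var[W]) = (27.5 - 39) / 12.7279 = -0.9035.
        Two-sided p = 2*Phi(z) = 0.366247.
Step 6: alpha = 0.05. fail to reject H0.

W+ = 50.5, W- = 27.5, W = min = 27.5, p = 0.366247, fail to reject H0.


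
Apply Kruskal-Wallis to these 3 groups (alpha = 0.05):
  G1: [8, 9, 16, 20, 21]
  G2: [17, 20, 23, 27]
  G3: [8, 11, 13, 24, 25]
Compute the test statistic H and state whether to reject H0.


Step 1: Combine all N = 14 observations and assign midranks.
sorted (value, group, rank): (8,G1,1.5), (8,G3,1.5), (9,G1,3), (11,G3,4), (13,G3,5), (16,G1,6), (17,G2,7), (20,G1,8.5), (20,G2,8.5), (21,G1,10), (23,G2,11), (24,G3,12), (25,G3,13), (27,G2,14)
Step 2: Sum ranks within each group.
R_1 = 29 (n_1 = 5)
R_2 = 40.5 (n_2 = 4)
R_3 = 35.5 (n_3 = 5)
Step 3: H = 12/(N(N+1)) * sum(R_i^2/n_i) - 3(N+1)
     = 12/(14*15) * (29^2/5 + 40.5^2/4 + 35.5^2/5) - 3*15
     = 0.057143 * 830.312 - 45
     = 2.446429.
Step 4: Ties present; correction factor C = 1 - 12/(14^3 - 14) = 0.995604. Corrected H = 2.446429 / 0.995604 = 2.457230.
Step 5: Under H0, H ~ chi^2(2); p-value = 0.292698.
Step 6: alpha = 0.05. fail to reject H0.

H = 2.4572, df = 2, p = 0.292698, fail to reject H0.


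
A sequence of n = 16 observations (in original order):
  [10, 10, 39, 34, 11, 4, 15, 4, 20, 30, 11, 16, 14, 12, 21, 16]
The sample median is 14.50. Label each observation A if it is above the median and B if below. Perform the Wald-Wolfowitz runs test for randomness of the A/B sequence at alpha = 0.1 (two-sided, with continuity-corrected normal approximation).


Step 1: Compute median = 14.50; label A = above, B = below.
Labels in order: BBAABBABAABABBAA  (n_A = 8, n_B = 8)
Step 2: Count runs R = 10.
Step 3: Under H0 (random ordering), E[R] = 2*n_A*n_B/(n_A+n_B) + 1 = 2*8*8/16 + 1 = 9.0000.
        Var[R] = 2*n_A*n_B*(2*n_A*n_B - n_A - n_B) / ((n_A+n_B)^2 * (n_A+n_B-1)) = 14336/3840 = 3.7333.
        SD[R] = 1.9322.
Step 4: Continuity-corrected z = (R - 0.5 - E[R]) / SD[R] = (10 - 0.5 - 9.0000) / 1.9322 = 0.2588.
Step 5: Two-sided p-value via normal approximation = 2*(1 - Phi(|z|)) = 0.795809.
Step 6: alpha = 0.1. fail to reject H0.

R = 10, z = 0.2588, p = 0.795809, fail to reject H0.


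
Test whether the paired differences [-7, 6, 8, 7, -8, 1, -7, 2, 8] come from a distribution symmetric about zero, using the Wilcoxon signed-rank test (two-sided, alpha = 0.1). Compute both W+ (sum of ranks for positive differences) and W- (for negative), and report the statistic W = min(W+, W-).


Step 1: Drop any zero differences (none here) and take |d_i|.
|d| = [7, 6, 8, 7, 8, 1, 7, 2, 8]
Step 2: Midrank |d_i| (ties get averaged ranks).
ranks: |7|->5, |6|->3, |8|->8, |7|->5, |8|->8, |1|->1, |7|->5, |2|->2, |8|->8
Step 3: Attach original signs; sum ranks with positive sign and with negative sign.
W+ = 3 + 8 + 5 + 1 + 2 + 8 = 27
W- = 5 + 8 + 5 = 18
(Check: W+ + W- = 45 should equal n(n+1)/2 = 45.)
Step 4: Test statistic W = min(W+, W-) = 18.
Step 5: Ties in |d|, so use the tie-corrected normal approximation.
        E[W] = n(n+1)/4 = 9*10/4 = 22.5.
        Tie groups: |d|=7 (t=3), |d|=8 (t=3); sum(t^3 - t) = 48.
        Var[W] = n(n+1)(2n+1)/24 - sum(t^3-t)/48 = 1710/24 - 48/48 = 70.25.
        z = (W - E[W]) / sqrt(Var[W]) = (18 - 22.5) / 8.3815 = -0.5369.
        Two-sided p = 2*Phi(z) = 0.591340.
Step 6: alpha = 0.1. fail to reject H0.

W+ = 27, W- = 18, W = min = 18, p = 0.591340, fail to reject H0.


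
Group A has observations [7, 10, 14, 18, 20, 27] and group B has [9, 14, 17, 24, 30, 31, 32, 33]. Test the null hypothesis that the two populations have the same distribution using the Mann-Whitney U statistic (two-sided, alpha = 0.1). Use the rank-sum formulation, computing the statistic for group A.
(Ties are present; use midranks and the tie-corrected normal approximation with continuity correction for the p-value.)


Step 1: Combine and sort all 14 observations; assign midranks.
sorted (value, group): (7,X), (9,Y), (10,X), (14,X), (14,Y), (17,Y), (18,X), (20,X), (24,Y), (27,X), (30,Y), (31,Y), (32,Y), (33,Y)
ranks: 7->1, 9->2, 10->3, 14->4.5, 14->4.5, 17->6, 18->7, 20->8, 24->9, 27->10, 30->11, 31->12, 32->13, 33->14
Step 2: Rank sum for X: R1 = 1 + 3 + 4.5 + 7 + 8 + 10 = 33.5.
Step 3: U_X = R1 - n1(n1+1)/2 = 33.5 - 6*7/2 = 33.5 - 21 = 12.5.
       U_Y = n1*n2 - U_X = 48 - 12.5 = 35.5.
Step 4: Ties are present, so use the tie-corrected normal approximation (with continuity correction) for the p-value.
Step 5: p-value = 0.155126; compare to alpha = 0.1. fail to reject H0.

U_X = 12.5, p = 0.155126, fail to reject H0 at alpha = 0.1.


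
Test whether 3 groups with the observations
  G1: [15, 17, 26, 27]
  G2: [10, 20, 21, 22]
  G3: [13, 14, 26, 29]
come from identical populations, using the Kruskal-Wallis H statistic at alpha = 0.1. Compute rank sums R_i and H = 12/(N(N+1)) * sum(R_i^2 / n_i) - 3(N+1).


Step 1: Combine all N = 12 observations and assign midranks.
sorted (value, group, rank): (10,G2,1), (13,G3,2), (14,G3,3), (15,G1,4), (17,G1,5), (20,G2,6), (21,G2,7), (22,G2,8), (26,G1,9.5), (26,G3,9.5), (27,G1,11), (29,G3,12)
Step 2: Sum ranks within each group.
R_1 = 29.5 (n_1 = 4)
R_2 = 22 (n_2 = 4)
R_3 = 26.5 (n_3 = 4)
Step 3: H = 12/(N(N+1)) * sum(R_i^2/n_i) - 3(N+1)
     = 12/(12*13) * (29.5^2/4 + 22^2/4 + 26.5^2/4) - 3*13
     = 0.076923 * 514.125 - 39
     = 0.548077.
Step 4: Ties present; correction factor C = 1 - 6/(12^3 - 12) = 0.996503. Corrected H = 0.548077 / 0.996503 = 0.550000.
Step 5: Under H0, H ~ chi^2(2); p-value = 0.759572.
Step 6: alpha = 0.1. fail to reject H0.

H = 0.5500, df = 2, p = 0.759572, fail to reject H0.


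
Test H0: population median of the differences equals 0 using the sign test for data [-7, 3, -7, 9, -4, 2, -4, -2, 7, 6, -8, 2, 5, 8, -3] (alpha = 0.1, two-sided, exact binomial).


Step 1: Discard zero differences. Original n = 15; n_eff = number of nonzero differences = 15.
Nonzero differences (with sign): -7, +3, -7, +9, -4, +2, -4, -2, +7, +6, -8, +2, +5, +8, -3
Step 2: Count signs: positive = 8, negative = 7.
Step 3: Under H0: P(positive) = 0.5, so the number of positives S ~ Bin(15, 0.5).
Step 4: Two-sided exact p-value = sum of Bin(15,0.5) probabilities at or below the observed probability = 1.000000.
Step 5: alpha = 0.1. fail to reject H0.

n_eff = 15, pos = 8, neg = 7, p = 1.000000, fail to reject H0.


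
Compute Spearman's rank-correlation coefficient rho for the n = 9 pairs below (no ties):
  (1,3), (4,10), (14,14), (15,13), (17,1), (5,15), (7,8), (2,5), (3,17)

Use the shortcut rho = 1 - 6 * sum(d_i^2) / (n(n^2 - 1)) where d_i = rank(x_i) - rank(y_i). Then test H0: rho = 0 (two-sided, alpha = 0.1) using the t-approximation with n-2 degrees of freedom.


Step 1: Rank x and y separately (midranks; no ties here).
rank(x): 1->1, 4->4, 14->7, 15->8, 17->9, 5->5, 7->6, 2->2, 3->3
rank(y): 3->2, 10->5, 14->7, 13->6, 1->1, 15->8, 8->4, 5->3, 17->9
Step 2: d_i = R_x(i) - R_y(i); compute d_i^2.
  (1-2)^2=1, (4-5)^2=1, (7-7)^2=0, (8-6)^2=4, (9-1)^2=64, (5-8)^2=9, (6-4)^2=4, (2-3)^2=1, (3-9)^2=36
sum(d^2) = 120.
Step 3: rho = 1 - 6*120 / (9*(9^2 - 1)) = 1 - 720/720 = 0.000000.
Step 4: Under H0, t = rho * sqrt((n-2)/(1-rho^2)) = 0.0000 ~ t(7).
Step 5: Two-sided p-value from the t-distribution with 7 df = 1.000000.
Step 6: alpha = 0.1. fail to reject H0.

rho = 0.0000, p = 1.000000, fail to reject H0 at alpha = 0.1.


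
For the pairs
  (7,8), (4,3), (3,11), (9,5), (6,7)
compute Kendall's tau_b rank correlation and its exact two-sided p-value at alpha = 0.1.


Step 1: Enumerate the 10 unordered pairs (i,j) with i<j and classify each by sign(x_j-x_i) * sign(y_j-y_i).
  (1,2):dx=-3,dy=-5->C; (1,3):dx=-4,dy=+3->D; (1,4):dx=+2,dy=-3->D; (1,5):dx=-1,dy=-1->C
  (2,3):dx=-1,dy=+8->D; (2,4):dx=+5,dy=+2->C; (2,5):dx=+2,dy=+4->C; (3,4):dx=+6,dy=-6->D
  (3,5):dx=+3,dy=-4->D; (4,5):dx=-3,dy=+2->D
Step 2: C = 4, D = 6, total pairs = 10.
Step 3: tau = (C - D)/(n(n-1)/2) = (4 - 6)/10 = -0.200000.
Step 4: Exact two-sided p-value (enumerate n! = 120 permutations of y under H0): p = 0.816667.
Step 5: alpha = 0.1. fail to reject H0.

tau_b = -0.2000 (C=4, D=6), p = 0.816667, fail to reject H0.


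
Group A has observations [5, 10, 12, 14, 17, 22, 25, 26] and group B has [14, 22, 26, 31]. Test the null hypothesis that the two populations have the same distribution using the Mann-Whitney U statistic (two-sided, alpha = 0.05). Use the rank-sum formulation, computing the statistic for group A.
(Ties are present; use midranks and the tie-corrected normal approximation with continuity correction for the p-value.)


Step 1: Combine and sort all 12 observations; assign midranks.
sorted (value, group): (5,X), (10,X), (12,X), (14,X), (14,Y), (17,X), (22,X), (22,Y), (25,X), (26,X), (26,Y), (31,Y)
ranks: 5->1, 10->2, 12->3, 14->4.5, 14->4.5, 17->6, 22->7.5, 22->7.5, 25->9, 26->10.5, 26->10.5, 31->12
Step 2: Rank sum for X: R1 = 1 + 2 + 3 + 4.5 + 6 + 7.5 + 9 + 10.5 = 43.5.
Step 3: U_X = R1 - n1(n1+1)/2 = 43.5 - 8*9/2 = 43.5 - 36 = 7.5.
       U_Y = n1*n2 - U_X = 32 - 7.5 = 24.5.
Step 4: Ties are present, so use the tie-corrected normal approximation (with continuity correction) for the p-value.
Step 5: p-value = 0.171966; compare to alpha = 0.05. fail to reject H0.

U_X = 7.5, p = 0.171966, fail to reject H0 at alpha = 0.05.


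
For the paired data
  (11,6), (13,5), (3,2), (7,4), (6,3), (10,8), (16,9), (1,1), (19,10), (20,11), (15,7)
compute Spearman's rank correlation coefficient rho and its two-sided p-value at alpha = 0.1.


Step 1: Rank x and y separately (midranks; no ties here).
rank(x): 11->6, 13->7, 3->2, 7->4, 6->3, 10->5, 16->9, 1->1, 19->10, 20->11, 15->8
rank(y): 6->6, 5->5, 2->2, 4->4, 3->3, 8->8, 9->9, 1->1, 10->10, 11->11, 7->7
Step 2: d_i = R_x(i) - R_y(i); compute d_i^2.
  (6-6)^2=0, (7-5)^2=4, (2-2)^2=0, (4-4)^2=0, (3-3)^2=0, (5-8)^2=9, (9-9)^2=0, (1-1)^2=0, (10-10)^2=0, (11-11)^2=0, (8-7)^2=1
sum(d^2) = 14.
Step 3: rho = 1 - 6*14 / (11*(11^2 - 1)) = 1 - 84/1320 = 0.936364.
Step 4: Under H0, t = rho * sqrt((n-2)/(1-rho^2)) = 8.0024 ~ t(9).
Step 5: Two-sided p-value from the t-distribution with 9 df = 0.000022.
Step 6: alpha = 0.1. reject H0.

rho = 0.9364, p = 0.000022, reject H0 at alpha = 0.1.


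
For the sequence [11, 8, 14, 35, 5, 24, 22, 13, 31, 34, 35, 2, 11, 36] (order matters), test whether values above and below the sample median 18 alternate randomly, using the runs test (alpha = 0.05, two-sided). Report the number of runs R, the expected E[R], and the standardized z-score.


Step 1: Compute median = 18; label A = above, B = below.
Labels in order: BBBABAABAAABBA  (n_A = 7, n_B = 7)
Step 2: Count runs R = 8.
Step 3: Under H0 (random ordering), E[R] = 2*n_A*n_B/(n_A+n_B) + 1 = 2*7*7/14 + 1 = 8.0000.
        Var[R] = 2*n_A*n_B*(2*n_A*n_B - n_A - n_B) / ((n_A+n_B)^2 * (n_A+n_B-1)) = 8232/2548 = 3.2308.
        SD[R] = 1.7974.
Step 4: R = E[R], so z = 0 with no continuity correction.
Step 5: Two-sided p-value via normal approximation = 2*(1 - Phi(|z|)) = 1.000000.
Step 6: alpha = 0.05. fail to reject H0.

R = 8, z = 0.0000, p = 1.000000, fail to reject H0.


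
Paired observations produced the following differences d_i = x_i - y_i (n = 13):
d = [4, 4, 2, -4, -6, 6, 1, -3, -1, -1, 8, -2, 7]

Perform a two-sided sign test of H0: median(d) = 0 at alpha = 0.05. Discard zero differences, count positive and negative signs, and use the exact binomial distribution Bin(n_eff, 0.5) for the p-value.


Step 1: Discard zero differences. Original n = 13; n_eff = number of nonzero differences = 13.
Nonzero differences (with sign): +4, +4, +2, -4, -6, +6, +1, -3, -1, -1, +8, -2, +7
Step 2: Count signs: positive = 7, negative = 6.
Step 3: Under H0: P(positive) = 0.5, so the number of positives S ~ Bin(13, 0.5).
Step 4: Two-sided exact p-value = sum of Bin(13,0.5) probabilities at or below the observed probability = 1.000000.
Step 5: alpha = 0.05. fail to reject H0.

n_eff = 13, pos = 7, neg = 6, p = 1.000000, fail to reject H0.


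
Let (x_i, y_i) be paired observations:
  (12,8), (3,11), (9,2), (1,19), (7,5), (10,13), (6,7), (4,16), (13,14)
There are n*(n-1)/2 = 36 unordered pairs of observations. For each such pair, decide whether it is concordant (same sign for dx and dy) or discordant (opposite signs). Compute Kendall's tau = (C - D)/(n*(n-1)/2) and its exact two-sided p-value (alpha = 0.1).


Step 1: Enumerate the 36 unordered pairs (i,j) with i<j and classify each by sign(x_j-x_i) * sign(y_j-y_i).
  (1,2):dx=-9,dy=+3->D; (1,3):dx=-3,dy=-6->C; (1,4):dx=-11,dy=+11->D; (1,5):dx=-5,dy=-3->C
  (1,6):dx=-2,dy=+5->D; (1,7):dx=-6,dy=-1->C; (1,8):dx=-8,dy=+8->D; (1,9):dx=+1,dy=+6->C
  (2,3):dx=+6,dy=-9->D; (2,4):dx=-2,dy=+8->D; (2,5):dx=+4,dy=-6->D; (2,6):dx=+7,dy=+2->C
  (2,7):dx=+3,dy=-4->D; (2,8):dx=+1,dy=+5->C; (2,9):dx=+10,dy=+3->C; (3,4):dx=-8,dy=+17->D
  (3,5):dx=-2,dy=+3->D; (3,6):dx=+1,dy=+11->C; (3,7):dx=-3,dy=+5->D; (3,8):dx=-5,dy=+14->D
  (3,9):dx=+4,dy=+12->C; (4,5):dx=+6,dy=-14->D; (4,6):dx=+9,dy=-6->D; (4,7):dx=+5,dy=-12->D
  (4,8):dx=+3,dy=-3->D; (4,9):dx=+12,dy=-5->D; (5,6):dx=+3,dy=+8->C; (5,7):dx=-1,dy=+2->D
  (5,8):dx=-3,dy=+11->D; (5,9):dx=+6,dy=+9->C; (6,7):dx=-4,dy=-6->C; (6,8):dx=-6,dy=+3->D
  (6,9):dx=+3,dy=+1->C; (7,8):dx=-2,dy=+9->D; (7,9):dx=+7,dy=+7->C; (8,9):dx=+9,dy=-2->D
Step 2: C = 14, D = 22, total pairs = 36.
Step 3: tau = (C - D)/(n(n-1)/2) = (14 - 22)/36 = -0.222222.
Step 4: Exact two-sided p-value (enumerate n! = 362880 permutations of y under H0): p = 0.476709.
Step 5: alpha = 0.1. fail to reject H0.

tau_b = -0.2222 (C=14, D=22), p = 0.476709, fail to reject H0.


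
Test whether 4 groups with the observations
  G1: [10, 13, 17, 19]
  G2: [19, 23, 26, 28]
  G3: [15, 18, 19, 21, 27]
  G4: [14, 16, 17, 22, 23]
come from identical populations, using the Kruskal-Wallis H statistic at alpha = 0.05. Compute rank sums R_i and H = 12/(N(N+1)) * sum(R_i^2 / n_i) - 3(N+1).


Step 1: Combine all N = 18 observations and assign midranks.
sorted (value, group, rank): (10,G1,1), (13,G1,2), (14,G4,3), (15,G3,4), (16,G4,5), (17,G1,6.5), (17,G4,6.5), (18,G3,8), (19,G1,10), (19,G2,10), (19,G3,10), (21,G3,12), (22,G4,13), (23,G2,14.5), (23,G4,14.5), (26,G2,16), (27,G3,17), (28,G2,18)
Step 2: Sum ranks within each group.
R_1 = 19.5 (n_1 = 4)
R_2 = 58.5 (n_2 = 4)
R_3 = 51 (n_3 = 5)
R_4 = 42 (n_4 = 5)
Step 3: H = 12/(N(N+1)) * sum(R_i^2/n_i) - 3(N+1)
     = 12/(18*19) * (19.5^2/4 + 58.5^2/4 + 51^2/5 + 42^2/5) - 3*19
     = 0.035088 * 1823.62 - 57
     = 6.986842.
Step 4: Ties present; correction factor C = 1 - 36/(18^3 - 18) = 0.993808. Corrected H = 6.986842 / 0.993808 = 7.030374.
Step 5: Under H0, H ~ chi^2(3); p-value = 0.070936.
Step 6: alpha = 0.05. fail to reject H0.

H = 7.0304, df = 3, p = 0.070936, fail to reject H0.


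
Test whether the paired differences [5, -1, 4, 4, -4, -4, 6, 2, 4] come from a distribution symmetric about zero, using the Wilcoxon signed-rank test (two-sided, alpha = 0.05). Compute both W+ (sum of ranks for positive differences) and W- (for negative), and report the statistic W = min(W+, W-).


Step 1: Drop any zero differences (none here) and take |d_i|.
|d| = [5, 1, 4, 4, 4, 4, 6, 2, 4]
Step 2: Midrank |d_i| (ties get averaged ranks).
ranks: |5|->8, |1|->1, |4|->5, |4|->5, |4|->5, |4|->5, |6|->9, |2|->2, |4|->5
Step 3: Attach original signs; sum ranks with positive sign and with negative sign.
W+ = 8 + 5 + 5 + 9 + 2 + 5 = 34
W- = 1 + 5 + 5 = 11
(Check: W+ + W- = 45 should equal n(n+1)/2 = 45.)
Step 4: Test statistic W = min(W+, W-) = 11.
Step 5: Ties in |d|, so use the tie-corrected normal approximation.
        E[W] = n(n+1)/4 = 9*10/4 = 22.5.
        Tie groups: |d|=4 (t=5); sum(t^3 - t) = 120.
        Var[W] = n(n+1)(2n+1)/24 - sum(t^3-t)/48 = 1710/24 - 120/48 = 68.75.
        z = (W - E[W]) / sqrt(Var[W]) = (11 - 22.5) / 8.2916 = -1.3870.
        Two-sided p = 2*Phi(z) = 0.165456.
Step 6: alpha = 0.05. fail to reject H0.

W+ = 34, W- = 11, W = min = 11, p = 0.165456, fail to reject H0.


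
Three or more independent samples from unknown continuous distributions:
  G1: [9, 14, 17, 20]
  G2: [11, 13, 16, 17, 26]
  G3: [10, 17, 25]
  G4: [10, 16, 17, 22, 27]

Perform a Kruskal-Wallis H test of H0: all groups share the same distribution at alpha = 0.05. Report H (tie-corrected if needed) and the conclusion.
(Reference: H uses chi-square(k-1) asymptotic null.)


Step 1: Combine all N = 17 observations and assign midranks.
sorted (value, group, rank): (9,G1,1), (10,G3,2.5), (10,G4,2.5), (11,G2,4), (13,G2,5), (14,G1,6), (16,G2,7.5), (16,G4,7.5), (17,G1,10.5), (17,G2,10.5), (17,G3,10.5), (17,G4,10.5), (20,G1,13), (22,G4,14), (25,G3,15), (26,G2,16), (27,G4,17)
Step 2: Sum ranks within each group.
R_1 = 30.5 (n_1 = 4)
R_2 = 43 (n_2 = 5)
R_3 = 28 (n_3 = 3)
R_4 = 51.5 (n_4 = 5)
Step 3: H = 12/(N(N+1)) * sum(R_i^2/n_i) - 3(N+1)
     = 12/(17*18) * (30.5^2/4 + 43^2/5 + 28^2/3 + 51.5^2/5) - 3*18
     = 0.039216 * 1394.15 - 54
     = 0.672386.
Step 4: Ties present; correction factor C = 1 - 72/(17^3 - 17) = 0.985294. Corrected H = 0.672386 / 0.985294 = 0.682421.
Step 5: Under H0, H ~ chi^2(3); p-value = 0.877331.
Step 6: alpha = 0.05. fail to reject H0.

H = 0.6824, df = 3, p = 0.877331, fail to reject H0.


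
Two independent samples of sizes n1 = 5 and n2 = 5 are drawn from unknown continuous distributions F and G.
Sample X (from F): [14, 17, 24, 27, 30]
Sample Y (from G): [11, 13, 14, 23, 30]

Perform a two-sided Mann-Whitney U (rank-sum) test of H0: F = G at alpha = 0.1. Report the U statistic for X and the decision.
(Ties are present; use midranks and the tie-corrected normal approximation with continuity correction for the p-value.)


Step 1: Combine and sort all 10 observations; assign midranks.
sorted (value, group): (11,Y), (13,Y), (14,X), (14,Y), (17,X), (23,Y), (24,X), (27,X), (30,X), (30,Y)
ranks: 11->1, 13->2, 14->3.5, 14->3.5, 17->5, 23->6, 24->7, 27->8, 30->9.5, 30->9.5
Step 2: Rank sum for X: R1 = 3.5 + 5 + 7 + 8 + 9.5 = 33.
Step 3: U_X = R1 - n1(n1+1)/2 = 33 - 5*6/2 = 33 - 15 = 18.
       U_Y = n1*n2 - U_X = 25 - 18 = 7.
Step 4: Ties are present, so use the tie-corrected normal approximation (with continuity correction) for the p-value.
Step 5: p-value = 0.293326; compare to alpha = 0.1. fail to reject H0.

U_X = 18, p = 0.293326, fail to reject H0 at alpha = 0.1.


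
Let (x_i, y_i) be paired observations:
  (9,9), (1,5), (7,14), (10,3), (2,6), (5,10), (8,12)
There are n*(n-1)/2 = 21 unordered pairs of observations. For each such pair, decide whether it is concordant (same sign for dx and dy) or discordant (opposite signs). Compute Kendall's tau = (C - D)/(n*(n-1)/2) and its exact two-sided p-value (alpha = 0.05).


Step 1: Enumerate the 21 unordered pairs (i,j) with i<j and classify each by sign(x_j-x_i) * sign(y_j-y_i).
  (1,2):dx=-8,dy=-4->C; (1,3):dx=-2,dy=+5->D; (1,4):dx=+1,dy=-6->D; (1,5):dx=-7,dy=-3->C
  (1,6):dx=-4,dy=+1->D; (1,7):dx=-1,dy=+3->D; (2,3):dx=+6,dy=+9->C; (2,4):dx=+9,dy=-2->D
  (2,5):dx=+1,dy=+1->C; (2,6):dx=+4,dy=+5->C; (2,7):dx=+7,dy=+7->C; (3,4):dx=+3,dy=-11->D
  (3,5):dx=-5,dy=-8->C; (3,6):dx=-2,dy=-4->C; (3,7):dx=+1,dy=-2->D; (4,5):dx=-8,dy=+3->D
  (4,6):dx=-5,dy=+7->D; (4,7):dx=-2,dy=+9->D; (5,6):dx=+3,dy=+4->C; (5,7):dx=+6,dy=+6->C
  (6,7):dx=+3,dy=+2->C
Step 2: C = 11, D = 10, total pairs = 21.
Step 3: tau = (C - D)/(n(n-1)/2) = (11 - 10)/21 = 0.047619.
Step 4: Exact two-sided p-value (enumerate n! = 5040 permutations of y under H0): p = 1.000000.
Step 5: alpha = 0.05. fail to reject H0.

tau_b = 0.0476 (C=11, D=10), p = 1.000000, fail to reject H0.


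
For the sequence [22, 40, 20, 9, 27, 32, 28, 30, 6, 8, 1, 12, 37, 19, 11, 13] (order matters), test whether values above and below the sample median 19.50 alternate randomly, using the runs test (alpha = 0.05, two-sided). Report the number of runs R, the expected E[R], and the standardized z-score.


Step 1: Compute median = 19.50; label A = above, B = below.
Labels in order: AAABAAAABBBBABBB  (n_A = 8, n_B = 8)
Step 2: Count runs R = 6.
Step 3: Under H0 (random ordering), E[R] = 2*n_A*n_B/(n_A+n_B) + 1 = 2*8*8/16 + 1 = 9.0000.
        Var[R] = 2*n_A*n_B*(2*n_A*n_B - n_A - n_B) / ((n_A+n_B)^2 * (n_A+n_B-1)) = 14336/3840 = 3.7333.
        SD[R] = 1.9322.
Step 4: Continuity-corrected z = (R + 0.5 - E[R]) / SD[R] = (6 + 0.5 - 9.0000) / 1.9322 = -1.2939.
Step 5: Two-sided p-value via normal approximation = 2*(1 - Phi(|z|)) = 0.195709.
Step 6: alpha = 0.05. fail to reject H0.

R = 6, z = -1.2939, p = 0.195709, fail to reject H0.
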